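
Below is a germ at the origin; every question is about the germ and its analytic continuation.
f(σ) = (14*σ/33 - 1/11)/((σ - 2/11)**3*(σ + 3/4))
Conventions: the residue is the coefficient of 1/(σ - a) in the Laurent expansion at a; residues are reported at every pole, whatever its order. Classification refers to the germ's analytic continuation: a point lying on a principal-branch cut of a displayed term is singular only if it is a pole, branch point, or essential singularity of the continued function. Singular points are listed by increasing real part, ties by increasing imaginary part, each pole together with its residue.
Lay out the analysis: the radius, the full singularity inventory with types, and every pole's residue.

Denominator factor (σ - 2/11)^3: pole of order 3 at 2/11, modulus 2/11.
Denominator factor (σ + 3/4): pole of order 1 at -3/4, modulus 3/4.
The radius of convergence is the smallest modulus among the singular points: 2/11.
At the order-1 pole -3/4 set g(σ) = (σ - (-3/4))*f(σ) = (14*σ/33 - 1/11)/(σ - 2/11)**3.
Simple pole: residue = g(a) at a = -3/4, which is 34848/68921.
At the order-3 pole 2/11 set g(σ) = (σ - (2/11))^3*f(σ) = (14*σ/33 - 1/11)/(σ + 3/4).
Order-3 pole: residue = g''(a)/2; g''(2/11) = -69696/68921, so the residue is -34848/68921.
List the singular points by increasing real part (a conjugate pair: the negative imaginary part first).

Radius of convergence at 0: 2/11.
At -3/4: a pole of order 1; residue 34848/68921.
At 2/11: a pole of order 3; residue -34848/68921.


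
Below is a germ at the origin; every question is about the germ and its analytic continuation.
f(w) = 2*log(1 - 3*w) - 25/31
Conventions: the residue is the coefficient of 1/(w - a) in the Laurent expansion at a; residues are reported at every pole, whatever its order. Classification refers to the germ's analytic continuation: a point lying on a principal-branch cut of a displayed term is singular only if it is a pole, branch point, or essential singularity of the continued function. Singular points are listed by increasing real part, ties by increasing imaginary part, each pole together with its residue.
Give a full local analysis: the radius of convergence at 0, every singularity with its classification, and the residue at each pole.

Radius of convergence at 0: 1/3.
At 1/3: a logarithmic branch point.

Branch term (2)*log(1 - w/(1/3)): its argument vanishes at w = 1/3, a logarithmic branch point, modulus 1/3.
The radius of convergence is the smallest modulus among the singular points: 1/3.


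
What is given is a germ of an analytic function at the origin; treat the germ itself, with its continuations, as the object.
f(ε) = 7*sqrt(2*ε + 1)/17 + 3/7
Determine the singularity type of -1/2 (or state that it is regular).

The term (7/17)*sqrt(1 - ε/(-1/2)) has argument 1 - -1/2/(-1/2) = 0 at -1/2: a square-root (algebraic, two-sheeted) branch point; the remaining terms are analytic or single-valued there.

The point is an algebraic (square-root) branch point.


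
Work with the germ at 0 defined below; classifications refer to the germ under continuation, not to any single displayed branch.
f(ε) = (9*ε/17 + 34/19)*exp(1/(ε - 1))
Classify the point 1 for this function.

The point is an essential singularity.

The exponent 1/(ε - (1)) has a pole at 1, so exp(1/(ε - (1))) takes every nonzero value near it: an essential singularity (not a pole of any order).


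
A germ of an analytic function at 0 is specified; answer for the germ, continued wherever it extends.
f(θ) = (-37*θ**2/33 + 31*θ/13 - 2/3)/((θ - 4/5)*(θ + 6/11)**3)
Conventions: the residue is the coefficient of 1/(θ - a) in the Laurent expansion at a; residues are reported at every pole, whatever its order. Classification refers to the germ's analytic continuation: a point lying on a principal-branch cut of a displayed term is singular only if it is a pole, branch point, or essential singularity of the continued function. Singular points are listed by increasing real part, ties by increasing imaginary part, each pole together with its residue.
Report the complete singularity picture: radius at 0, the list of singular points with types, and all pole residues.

Radius of convergence at 0: 6/11.
At -6/11: a pole of order 3; residue -1698235/7901868.
At 4/5: a pole of order 1; residue 1698235/7901868.

Denominator factor (θ - 4/5): pole of order 1 at 4/5, modulus 4/5.
Denominator factor (θ + 6/11)^3: pole of order 3 at -6/11, modulus 6/11.
The radius of convergence is the smallest modulus among the singular points: 6/11.
At the order-3 pole -6/11 set g(θ) = (θ - (-6/11))^3*f(θ) = (-37*θ**2/33 + 31*θ/13 - 2/3)/(θ - 4/5).
Order-3 pole: residue = g''(a)/2; g''(-6/11) = -1698235/3950934, so the residue is -1698235/7901868.
At the order-1 pole 4/5 set g(θ) = (θ - (4/5))*f(θ) = (-37*θ**2/33 + 31*θ/13 - 2/3)/(θ + 6/11)**3.
Simple pole: residue = g(a) at a = 4/5, which is 1698235/7901868.
List the singular points by increasing real part (a conjugate pair: the negative imaginary part first).


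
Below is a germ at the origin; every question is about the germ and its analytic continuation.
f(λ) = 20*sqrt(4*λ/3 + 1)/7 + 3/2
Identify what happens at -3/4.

The point is an algebraic (square-root) branch point.

The term (20/7)*sqrt(1 - λ/(-3/4)) has argument 1 - -3/4/(-3/4) = 0 at -3/4: a square-root (algebraic, two-sheeted) branch point; the remaining terms are analytic or single-valued there.


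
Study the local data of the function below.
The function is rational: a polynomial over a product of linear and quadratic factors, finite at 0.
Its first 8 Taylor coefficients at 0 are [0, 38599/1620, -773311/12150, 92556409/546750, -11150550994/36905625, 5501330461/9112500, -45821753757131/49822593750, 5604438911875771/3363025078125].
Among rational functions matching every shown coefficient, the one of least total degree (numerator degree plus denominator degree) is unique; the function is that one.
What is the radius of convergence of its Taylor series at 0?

The radius of convergence is 5/9.

No rational of total degree below 6 reproduces all 8 coefficients; solving the [2/4] Pade equations on them gives f(d) = (35*d**2/6 - 29*d/4)/((d - 5/9)*(d + 9/11)**3), whose expansion matches every shown term.
Denominator factor (d - 5/9): pole of order 1 at 5/9, modulus 5/9.
Denominator factor (d + 9/11)^3: pole of order 3 at -9/11, modulus 9/11.
The radius of convergence is the smallest modulus among the singular points: 5/9.


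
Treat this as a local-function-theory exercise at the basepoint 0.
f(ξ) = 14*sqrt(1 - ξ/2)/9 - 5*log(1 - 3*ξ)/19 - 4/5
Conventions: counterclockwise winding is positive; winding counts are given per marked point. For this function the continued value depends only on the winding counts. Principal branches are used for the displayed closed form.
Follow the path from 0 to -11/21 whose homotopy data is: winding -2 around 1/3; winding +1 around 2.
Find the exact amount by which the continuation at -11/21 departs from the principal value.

The rational part is single-valued and drops out of the difference; each branch term changes only by its own monodromy.
(-5/19)*log(1 - ξ/(1/3)): each positive loop around 1/3 adds 2*pi*i to the log, so winding -2 contributes (-5/19)*(-2)*2*pi*i = (20/19)*pi*i.
(14/9)*sqrt(1 - ξ/(2)): winding +1 is odd, the square root flips sign, contributing -2*(14/9)*sqrt(1 - (-11/21)/(2)) = -2*(14/9)*sqrt(53/42) = -(2/27)*sqrt(2226).
Summing the contributions at ξ = -11/21 gives (-(2/27)*sqrt(2226)) + ((20/19)*pi)*i.

Continued minus principal equals (-(2/27)*sqrt(2226)) + ((20/19)*pi)*i.


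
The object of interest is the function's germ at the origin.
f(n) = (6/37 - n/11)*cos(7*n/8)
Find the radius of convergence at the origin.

The factor cos(7*n/8) is entire and contributes no finite singular point.
The polynomial part has no poles.
No finite singular points: the Taylor series at 0 converges everywhere.

The radius of convergence is infinite.


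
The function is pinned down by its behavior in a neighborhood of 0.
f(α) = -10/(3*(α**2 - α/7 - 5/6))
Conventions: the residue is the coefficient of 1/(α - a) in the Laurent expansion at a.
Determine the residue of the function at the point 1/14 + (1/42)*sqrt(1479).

The factor α**2 - α/7 - 5/6 splits as (α - a)(α - a') with a = 1/14 + (1/42)*sqrt(1479), a' = 1/14 - (1/42)*sqrt(1479). At the order-1 pole a set g(α) = (α - a)*f(α) = [-10/3] / (α - a').
Simple pole: residue = g(a) at a = 1/14 + (1/42)*sqrt(1479), which is -(70/1479)*sqrt(1479).

The residue is -(70/1479)*sqrt(1479).


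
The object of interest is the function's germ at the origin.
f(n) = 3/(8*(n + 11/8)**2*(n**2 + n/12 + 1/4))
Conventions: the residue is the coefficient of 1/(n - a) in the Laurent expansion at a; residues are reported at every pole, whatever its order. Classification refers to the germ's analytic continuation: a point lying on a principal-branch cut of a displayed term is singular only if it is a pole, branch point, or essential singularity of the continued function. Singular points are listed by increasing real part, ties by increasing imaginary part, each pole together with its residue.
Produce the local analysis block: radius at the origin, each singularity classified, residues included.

Radius of convergence at 0: 1/2.
At -11/8: a pole of order 2; residue 36864/151321.
At (-1/24) - ((1/24)*sqrt(143))*i: a pole of order 1; residue (-18432/151321) + ((253728/21638903)*sqrt(143))*i.
At (-1/24) + ((1/24)*sqrt(143))*i: a pole of order 1; residue (-18432/151321) - ((253728/21638903)*sqrt(143))*i.


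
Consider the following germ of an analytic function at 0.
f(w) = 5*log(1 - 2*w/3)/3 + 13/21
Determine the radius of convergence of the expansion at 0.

Branch term (5/3)*log(1 - w/(3/2)): its argument vanishes at w = 3/2, a logarithmic branch point, modulus 3/2.
The radius of convergence is the smallest modulus among the singular points: 3/2.

The radius of convergence is 3/2.


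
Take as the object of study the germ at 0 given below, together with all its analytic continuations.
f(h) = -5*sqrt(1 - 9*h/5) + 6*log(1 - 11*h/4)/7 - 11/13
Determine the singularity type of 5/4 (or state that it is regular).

The point is a regular point.

There is no denominator, hence no pole anywhere.
Branch term sqrt(1 - h/(5/9)): argument at 5/4 is -5/4, nonzero, so 5/4 is not its branch point (a point on a principal cut is still regular for the continued germ).
Branch term log(1 - h/(4/11)): argument at 5/4 is -39/16, nonzero, so 5/4 is not its branch point (a point on a principal cut is still regular for the continued germ).
So the germ continues analytically to 5/4.


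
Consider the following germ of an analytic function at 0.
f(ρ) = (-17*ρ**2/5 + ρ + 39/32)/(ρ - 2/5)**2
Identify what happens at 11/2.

The point is a regular point.

Denominator factors: ρ - 2/5 = 51/10 at ρ = 11/2 — none vanishes.
So the germ continues analytically to 11/2.


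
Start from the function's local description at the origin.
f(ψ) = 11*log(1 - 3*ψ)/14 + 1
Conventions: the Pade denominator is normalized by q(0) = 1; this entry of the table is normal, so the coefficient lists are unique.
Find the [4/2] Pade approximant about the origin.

Taylor coefficients needed (expand at 0): a_0 = 1, a_1 = -33/14, a_2 = -99/28, a_3 = -99/14, a_4 = -891/56, a_5 = -2673/70, a_6 = -2673/28.
Write the denominator as Q(ψ) = 1 + q1*ψ + q2*ψ^2. Requiring Q*f - P = O(ψ^7) with deg P <= 4 kills the coefficients of ψ^5..ψ^6 in Q*f:
  ψ^5: a_5 + q1*a_4 + q2*a_3 = 0, i.e. -2673/70 + (-891/56)*q1 + (-99/14)*q2 = 0.
  ψ^6: a_6 + q1*a_5 + q2*a_4 = 0, i.e. -2673/28 + (-2673/70)*q1 + (-891/56)*q2 = 0.
Solving this linear system: q1 = -4, q2 = 18/5.
The numerator is Q*f truncated at degree 4: P0 = a_0 = 1; P1 = a_1 + q1*a_0 = -89/14; P2 = a_2 + q1*a_1 + q2*a_0 = 1329/140; P3 = a_3 + q1*a_2 + q2*a_1 = -99/70; P4 = a_4 + q1*a_3 + q2*a_2 = -99/280.

The Pade approximant has numerator coefficients [1, -89/14, 1329/140, -99/70, -99/280]; denominator coefficients [1, -4, 18/5].


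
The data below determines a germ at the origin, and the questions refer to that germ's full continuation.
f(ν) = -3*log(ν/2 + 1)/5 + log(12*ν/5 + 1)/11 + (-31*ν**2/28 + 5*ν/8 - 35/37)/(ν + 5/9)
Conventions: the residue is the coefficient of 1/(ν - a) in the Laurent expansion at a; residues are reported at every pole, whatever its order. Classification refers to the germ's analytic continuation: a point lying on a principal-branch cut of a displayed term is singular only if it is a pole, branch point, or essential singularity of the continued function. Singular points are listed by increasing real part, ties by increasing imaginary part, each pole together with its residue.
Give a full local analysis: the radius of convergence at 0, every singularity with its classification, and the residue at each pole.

Denominator factor (ν + 5/9): pole of order 1 at -5/9, modulus 5/9.
Branch term (-3/5)*log(1 - ν/(-2)): its argument vanishes at ν = -2, a logarithmic branch point, modulus 2.
Branch term (1/11)*log(1 - ν/(-5/12)): its argument vanishes at ν = -5/12, a logarithmic branch point, modulus 5/12.
The radius of convergence is the smallest modulus among the singular points: 5/12.
The branch terms are analytic at -5/9 and contribute nothing to the residue; only the rational part matters.
At the order-1 pole -5/9 set g(ν) = (ν - (-5/9))*(rational part) = -31*ν**2/28 + 5*ν/8 - 35/37.
Simple pole: residue = g(a) at a = -5/9, which is -274385/167832.
List the singular points by increasing real part (a conjugate pair: the negative imaginary part first).

Radius of convergence at 0: 5/12.
At -2: a logarithmic branch point.
At -5/9: a pole of order 1; residue -274385/167832.
At -5/12: a logarithmic branch point.


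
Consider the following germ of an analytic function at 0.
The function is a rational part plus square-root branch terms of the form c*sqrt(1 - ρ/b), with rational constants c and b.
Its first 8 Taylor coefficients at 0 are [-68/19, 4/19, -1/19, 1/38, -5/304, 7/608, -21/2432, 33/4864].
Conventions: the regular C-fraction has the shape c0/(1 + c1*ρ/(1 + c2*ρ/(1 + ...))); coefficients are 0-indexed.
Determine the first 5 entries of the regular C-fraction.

Taylor coefficients (read off): a_0 = -68/19, a_1 = 4/19, a_2 = -1/19, a_3 = 1/38, a_4 = -5/304.
c0 = a_0 = -68/19. Peel one level at a time: if S = 1 + c*ρ/S' with S'(0) = 1, then c is the ρ-coefficient of S and S' = c*ρ/(S - 1).
S_1 = c0/f = 1 + (1/17)*ρ + (-13/1156)*ρ^2 + ...; c1 = 1/17.
S_2 = c1*ρ/(S_1 - 1) = 1 + (13/68)*ρ + (-1/16)*ρ^2 + ...; c2 = 13/68.
S_3 = c2*ρ/(S_2 - 1) = 1 + (17/52)*ρ + (-153/2704)*ρ^2 + ...; c3 = 17/52.
S_4 = c3*ρ/(S_3 - 1) = 1 + (9/52)*ρ + ...; c4 = 9/52.

The regular C-fraction coefficients are [-68/19, 1/17, 13/68, 17/52, 9/52].


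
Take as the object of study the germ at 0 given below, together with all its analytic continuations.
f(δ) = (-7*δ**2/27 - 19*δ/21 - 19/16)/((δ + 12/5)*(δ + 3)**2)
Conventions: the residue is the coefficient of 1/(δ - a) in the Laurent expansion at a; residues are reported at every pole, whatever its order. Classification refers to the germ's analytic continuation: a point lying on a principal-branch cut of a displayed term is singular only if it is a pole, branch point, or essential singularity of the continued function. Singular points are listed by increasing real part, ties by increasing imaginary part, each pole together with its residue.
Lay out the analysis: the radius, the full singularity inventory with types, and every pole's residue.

Radius of convergence at 0: 12/5.
At -3: a pole of order 2; residue 1165/1008.
At -12/5: a pole of order 1; residue -4279/3024.

Denominator factor (δ + 12/5): pole of order 1 at -12/5, modulus 12/5.
Denominator factor (δ + 3)^2: pole of order 2 at -3, modulus 3.
The radius of convergence is the smallest modulus among the singular points: 12/5.
At the order-2 pole -3 set g(δ) = (δ - (-3))^2*f(δ) = (-7*δ**2/27 - 19*δ/21 - 19/16)/(δ + 12/5).
Order-2 pole: residue = g'(a); g'(-3) = 1165/1008, so the residue is 1165/1008.
At the order-1 pole -12/5 set g(δ) = (δ - (-12/5))*f(δ) = (-7*δ**2/27 - 19*δ/21 - 19/16)/(δ + 3)**2.
Simple pole: residue = g(a) at a = -12/5, which is -4279/3024.
List the singular points by increasing real part (a conjugate pair: the negative imaginary part first).


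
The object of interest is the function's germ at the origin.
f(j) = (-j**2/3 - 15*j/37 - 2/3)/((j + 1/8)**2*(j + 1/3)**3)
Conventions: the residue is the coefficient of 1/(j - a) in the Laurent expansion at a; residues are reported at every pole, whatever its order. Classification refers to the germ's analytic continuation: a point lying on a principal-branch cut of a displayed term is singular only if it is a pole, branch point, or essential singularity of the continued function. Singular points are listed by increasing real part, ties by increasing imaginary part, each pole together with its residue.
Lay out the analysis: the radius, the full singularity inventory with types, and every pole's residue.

Denominator factor (j + 1/8)^2: pole of order 2 at -1/8, modulus 1/8.
Denominator factor (j + 1/3)^3: pole of order 3 at -1/3, modulus 1/3.
The radius of convergence is the smallest modulus among the singular points: 1/8.
At the order-3 pole -1/3 set g(j) = (j - (-1/3))^3*f(j) = (-j**2/3 - 15*j/37 - 2/3)/(j + 1/8)**2.
Order-3 pole: residue = g''(a)/2; g''(-1/3) = -44106624/23125, so the residue is -22053312/23125.
At the order-2 pole -1/8 set g(j) = (j - (-1/8))^2*f(j) = (-j**2/3 - 15*j/37 - 2/3)/(j + 1/3)**3.
Order-2 pole: residue = g'(a); g'(-1/8) = 22053312/23125, so the residue is 22053312/23125.
List the singular points by increasing real part (a conjugate pair: the negative imaginary part first).

Radius of convergence at 0: 1/8.
At -1/3: a pole of order 3; residue -22053312/23125.
At -1/8: a pole of order 2; residue 22053312/23125.


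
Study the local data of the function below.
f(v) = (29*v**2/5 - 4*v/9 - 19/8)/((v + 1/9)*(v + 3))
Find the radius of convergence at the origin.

The radius of convergence is 1/9.

Denominator factor (v + 3): pole of order 1 at -3, modulus 3.
Denominator factor (v + 1/9): pole of order 1 at -1/9, modulus 1/9.
The radius of convergence is the smallest modulus among the singular points: 1/9.


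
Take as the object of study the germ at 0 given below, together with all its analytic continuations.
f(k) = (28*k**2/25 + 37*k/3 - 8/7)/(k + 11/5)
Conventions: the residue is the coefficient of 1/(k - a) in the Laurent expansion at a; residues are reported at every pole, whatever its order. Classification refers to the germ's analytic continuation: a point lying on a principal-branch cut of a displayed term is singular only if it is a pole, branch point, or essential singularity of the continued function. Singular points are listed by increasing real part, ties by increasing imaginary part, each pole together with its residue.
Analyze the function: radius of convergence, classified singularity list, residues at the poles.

Radius of convergence at 0: 11/5.
At -11/5: a pole of order 1; residue -299977/13125.

Denominator factor (k + 11/5): pole of order 1 at -11/5, modulus 11/5.
The radius of convergence is the smallest modulus among the singular points: 11/5.
At the order-1 pole -11/5 set g(k) = (k - (-11/5))*f(k) = 28*k**2/25 + 37*k/3 - 8/7.
Simple pole: residue = g(a) at a = -11/5, which is -299977/13125.


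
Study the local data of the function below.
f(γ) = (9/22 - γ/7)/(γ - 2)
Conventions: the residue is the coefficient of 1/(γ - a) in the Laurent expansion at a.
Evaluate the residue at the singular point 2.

At the order-1 pole 2 set g(γ) = (γ - (2))*f(γ) = 9/22 - γ/7.
Simple pole: residue = g(a) at a = 2, which is 19/154.

The residue is 19/154.


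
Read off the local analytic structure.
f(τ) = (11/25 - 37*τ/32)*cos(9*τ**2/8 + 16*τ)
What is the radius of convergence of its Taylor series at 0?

The radius of convergence is infinite.

The factor cos(9*τ**2/8 + 16*τ) is entire and contributes no finite singular point.
The polynomial part has no poles.
No finite singular points: the Taylor series at 0 converges everywhere.


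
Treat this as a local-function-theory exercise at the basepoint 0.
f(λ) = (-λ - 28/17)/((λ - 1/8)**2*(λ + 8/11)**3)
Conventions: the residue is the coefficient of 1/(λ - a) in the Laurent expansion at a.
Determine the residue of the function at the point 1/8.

The residue is 505652224/59765625.

At the order-2 pole 1/8 set g(λ) = (λ - (1/8))^2*f(λ) = (-λ - 28/17)/(λ + 8/11)**3.
Order-2 pole: residue = g'(a); g'(1/8) = 505652224/59765625, so the residue is 505652224/59765625.


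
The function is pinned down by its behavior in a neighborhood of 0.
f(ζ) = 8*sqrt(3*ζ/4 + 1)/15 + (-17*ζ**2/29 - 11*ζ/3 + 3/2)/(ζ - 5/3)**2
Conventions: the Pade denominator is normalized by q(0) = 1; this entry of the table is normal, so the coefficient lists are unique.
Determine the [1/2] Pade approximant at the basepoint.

The Pade approximant has numerator coefficients [161/150, -3191640779/1813934160]; denominator coefficients [1, -362649667/302322360, 9300313799/14612247400].

Taylor coefficients needed (expand at 0): a_0 = 161/150, a_1 = -59/125, a_2 = -362307/290000, a_3 = -13899339/11600000.
Write the denominator as Q(ζ) = 1 + q1*ζ + q2*ζ^2. Requiring Q*f - P = O(ζ^4) with deg P <= 1 kills the coefficients of ζ^2..ζ^3 in Q*f:
  ζ^2: a_2 + q1*a_1 + q2*a_0 = 0, i.e. -362307/290000 + (-59/125)*q1 + (161/150)*q2 = 0.
  ζ^3: a_3 + q1*a_2 + q2*a_1 = 0, i.e. -13899339/11600000 + (-362307/290000)*q1 + (-59/125)*q2 = 0.
Solving this linear system: q1 = -362649667/302322360, q2 = 9300313799/14612247400.
The numerator is Q*f truncated at degree 1: P0 = a_0 = 161/150; P1 = a_1 + q1*a_0 = -3191640779/1813934160.


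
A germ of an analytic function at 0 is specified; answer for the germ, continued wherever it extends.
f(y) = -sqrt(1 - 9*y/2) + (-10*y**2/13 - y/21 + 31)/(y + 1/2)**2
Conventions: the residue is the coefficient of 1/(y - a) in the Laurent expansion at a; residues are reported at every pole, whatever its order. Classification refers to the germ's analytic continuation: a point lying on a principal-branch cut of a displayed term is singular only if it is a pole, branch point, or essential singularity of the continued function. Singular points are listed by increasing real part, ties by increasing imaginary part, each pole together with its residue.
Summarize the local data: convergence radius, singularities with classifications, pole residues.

Denominator factor (y + 1/2)^2: pole of order 2 at -1/2, modulus 1/2.
Branch term (-1)*sqrt(1 - y/(2/9)): its argument vanishes at y = 2/9, a square-root branch point, modulus 2/9.
The radius of convergence is the smallest modulus among the singular points: 2/9.
The branch term is analytic at -1/2 and contributes nothing to the residue; only the rational part matters.
At the order-2 pole -1/2 set g(y) = (y - (-1/2))^2*(rational part) = -10*y**2/13 - y/21 + 31.
Order-2 pole: residue = g'(a); g'(-1/2) = 197/273, so the residue is 197/273.
List the singular points by increasing real part (a conjugate pair: the negative imaginary part first).

Radius of convergence at 0: 2/9.
At -1/2: a pole of order 2; residue 197/273.
At 2/9: an algebraic (square-root) branch point.


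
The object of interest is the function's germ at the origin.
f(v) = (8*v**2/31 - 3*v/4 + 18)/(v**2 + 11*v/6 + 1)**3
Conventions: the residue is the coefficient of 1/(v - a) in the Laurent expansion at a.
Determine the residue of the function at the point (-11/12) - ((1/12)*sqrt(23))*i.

The factor v**2 + 11*v/6 + 1 splits as (v - a)(v - a') with a = (-11/12) - ((1/12)*sqrt(23))*i, a' = (-11/12) + ((1/12)*sqrt(23))*i. At the order-3 pole a set g(v) = (v - a)^3*f(v) = [8*v**2/31 - 3*v/4 + 18] / (v - a')^3.
Order-3 pole: residue = g''(a)/2; g''((-11/12) - ((1/12)*sqrt(23))*i) = ((54723816/377177)*sqrt(23))*i, so the residue is ((27361908/377177)*sqrt(23))*i.

The residue is ((27361908/377177)*sqrt(23))*i.


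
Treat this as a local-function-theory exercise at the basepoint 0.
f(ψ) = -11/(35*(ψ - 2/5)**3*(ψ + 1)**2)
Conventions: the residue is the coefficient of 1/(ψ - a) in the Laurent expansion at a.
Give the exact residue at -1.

At the order-2 pole -1 set g(ψ) = (ψ - (-1))^2*f(ψ) = -11/(35*(ψ - 2/5)**3).
Order-2 pole: residue = g'(a); g'(-1) = 4125/16807, so the residue is 4125/16807.

The residue is 4125/16807.


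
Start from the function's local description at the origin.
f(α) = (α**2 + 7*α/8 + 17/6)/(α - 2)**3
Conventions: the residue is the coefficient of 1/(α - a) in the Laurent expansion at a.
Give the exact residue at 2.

At the order-3 pole 2 set g(α) = (α - (2))^3*f(α) = α**2 + 7*α/8 + 17/6.
Order-3 pole: residue = g''(a)/2; g''(2) = 2, so the residue is 1.

The residue is 1.


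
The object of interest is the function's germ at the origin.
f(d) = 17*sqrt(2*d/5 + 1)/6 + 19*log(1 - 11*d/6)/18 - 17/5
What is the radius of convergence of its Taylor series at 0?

Branch term (17/6)*sqrt(1 - d/(-5/2)): its argument vanishes at d = -5/2, a square-root branch point, modulus 5/2.
Branch term (19/18)*log(1 - d/(6/11)): its argument vanishes at d = 6/11, a logarithmic branch point, modulus 6/11.
The radius of convergence is the smallest modulus among the singular points: 6/11.

The radius of convergence is 6/11.


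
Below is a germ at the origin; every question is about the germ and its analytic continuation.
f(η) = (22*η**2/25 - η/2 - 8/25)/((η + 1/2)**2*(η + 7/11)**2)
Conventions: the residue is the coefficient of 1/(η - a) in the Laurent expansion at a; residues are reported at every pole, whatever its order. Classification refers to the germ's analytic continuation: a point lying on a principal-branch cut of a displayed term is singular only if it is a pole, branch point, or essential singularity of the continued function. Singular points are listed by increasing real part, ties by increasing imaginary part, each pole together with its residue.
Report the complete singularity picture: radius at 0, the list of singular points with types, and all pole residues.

Radius of convergence at 0: 1/2.
At -7/11: a pole of order 2; residue 43318/225.
At -1/2: a pole of order 2; residue -43318/225.

Denominator factor (η + 1/2)^2: pole of order 2 at -1/2, modulus 1/2.
Denominator factor (η + 7/11)^2: pole of order 2 at -7/11, modulus 7/11.
The radius of convergence is the smallest modulus among the singular points: 1/2.
At the order-2 pole -7/11 set g(η) = (η - (-7/11))^2*f(η) = (22*η**2/25 - η/2 - 8/25)/(η + 1/2)**2.
Order-2 pole: residue = g'(a); g'(-7/11) = 43318/225, so the residue is 43318/225.
At the order-2 pole -1/2 set g(η) = (η - (-1/2))^2*f(η) = (22*η**2/25 - η/2 - 8/25)/(η + 7/11)**2.
Order-2 pole: residue = g'(a); g'(-1/2) = -43318/225, so the residue is -43318/225.
List the singular points by increasing real part (a conjugate pair: the negative imaginary part first).


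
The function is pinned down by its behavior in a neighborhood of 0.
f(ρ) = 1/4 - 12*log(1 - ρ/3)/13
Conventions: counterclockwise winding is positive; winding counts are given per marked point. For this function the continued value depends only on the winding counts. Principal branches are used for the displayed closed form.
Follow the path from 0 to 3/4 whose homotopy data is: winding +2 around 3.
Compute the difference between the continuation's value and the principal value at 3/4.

Continued minus principal equals -(48/13)*pi*i.

The rational part is single-valued and drops out of the difference; each branch term changes only by its own monodromy.
(-12/13)*log(1 - ρ/(3)): each positive loop around 3 adds 2*pi*i to the log, so winding +2 contributes (-12/13)*(2)*2*pi*i = -(48/13)*pi*i.
Summing the contributions at ρ = 3/4 gives -(48/13)*pi*i.


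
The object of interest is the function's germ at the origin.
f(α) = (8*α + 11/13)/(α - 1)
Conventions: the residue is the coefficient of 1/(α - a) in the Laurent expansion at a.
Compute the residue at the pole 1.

The residue is 115/13.

At the order-1 pole 1 set g(α) = (α - (1))*f(α) = 8*α + 11/13.
Simple pole: residue = g(a) at a = 1, which is 115/13.


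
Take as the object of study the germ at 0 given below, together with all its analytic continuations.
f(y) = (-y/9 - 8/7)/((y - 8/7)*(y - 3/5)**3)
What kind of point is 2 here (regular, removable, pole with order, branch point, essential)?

Denominator factors: y - 8/7 = 6/7 at y = 2; y - 3/5 = 7/5 at y = 2 — none vanishes.
So the germ continues analytically to 2.

The point is a regular point.


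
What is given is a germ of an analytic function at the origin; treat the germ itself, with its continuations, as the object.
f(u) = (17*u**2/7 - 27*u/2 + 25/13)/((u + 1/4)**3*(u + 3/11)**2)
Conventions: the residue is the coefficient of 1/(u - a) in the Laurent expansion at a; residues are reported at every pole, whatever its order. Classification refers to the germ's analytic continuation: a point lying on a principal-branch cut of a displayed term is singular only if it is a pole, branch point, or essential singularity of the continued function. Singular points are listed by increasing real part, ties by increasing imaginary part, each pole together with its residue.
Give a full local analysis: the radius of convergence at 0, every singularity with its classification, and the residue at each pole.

Denominator factor (u + 1/4)^3: pole of order 3 at -1/4, modulus 1/4.
Denominator factor (u + 3/11)^2: pole of order 2 at -3/11, modulus 3/11.
The radius of convergence is the smallest modulus among the singular points: 1/4.
At the order-2 pole -3/11 set g(u) = (u - (-3/11))^2*f(u) = (17*u**2/7 - 27*u/2 + 25/13)/(u + 1/4)**3.
Order-2 pole: residue = g'(a); g'(-3/11) = -5805014688/91, so the residue is -5805014688/91.
At the order-3 pole -1/4 set g(u) = (u - (-1/4))^3*f(u) = (17*u**2/7 - 27*u/2 + 25/13)/(u + 3/11)**2.
Order-3 pole: residue = g''(a)/2; g''(-1/4) = 11610029376/91, so the residue is 5805014688/91.
List the singular points by increasing real part (a conjugate pair: the negative imaginary part first).

Radius of convergence at 0: 1/4.
At -3/11: a pole of order 2; residue -5805014688/91.
At -1/4: a pole of order 3; residue 5805014688/91.


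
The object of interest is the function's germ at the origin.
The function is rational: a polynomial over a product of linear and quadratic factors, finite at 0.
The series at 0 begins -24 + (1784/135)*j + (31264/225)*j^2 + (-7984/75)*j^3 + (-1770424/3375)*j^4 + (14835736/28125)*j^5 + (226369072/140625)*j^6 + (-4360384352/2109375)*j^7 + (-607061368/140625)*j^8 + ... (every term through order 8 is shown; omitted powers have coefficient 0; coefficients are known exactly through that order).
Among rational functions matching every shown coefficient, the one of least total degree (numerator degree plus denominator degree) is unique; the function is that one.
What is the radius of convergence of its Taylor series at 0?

No rational of total degree below 7 reproduces all 9 coefficients; solving the [1/6] Pade equations on them gives f(j) = (-4*j/27 - 3)/(j**2 + j/10 + 1/2)**3, whose expansion matches every shown term.
Denominator factor (j**2 + j/10 + 1/2)^3: discriminant -199/100, complex-conjugate roots (-1/20) + ((1/20)*sqrt(199))*i and (-1/20) - ((1/20)*sqrt(199))*i; poles of order 3, moduli (1/2)*sqrt(2) and (1/2)*sqrt(2).
The radius of convergence is the smallest modulus among the singular points: (1/2)*sqrt(2).

The radius of convergence is (1/2)*sqrt(2).


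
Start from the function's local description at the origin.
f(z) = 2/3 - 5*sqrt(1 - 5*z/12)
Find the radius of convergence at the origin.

The radius of convergence is 12/5.

Branch term (-5)*sqrt(1 - z/(12/5)): its argument vanishes at z = 12/5, a square-root branch point, modulus 12/5.
The radius of convergence is the smallest modulus among the singular points: 12/5.


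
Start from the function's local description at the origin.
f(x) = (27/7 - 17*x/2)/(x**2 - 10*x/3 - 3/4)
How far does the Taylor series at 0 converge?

Denominator factor (x**2 - 10*x/3 - 3/4): discriminant 127/9, real irrational roots 5/3 + (1/6)*sqrt(127) and 5/3 - (1/6)*sqrt(127); poles of order 1, moduli 5/3 + (1/6)*sqrt(127) and -5/3 + (1/6)*sqrt(127).
The radius of convergence is the smallest modulus among the singular points: -5/3 + (1/6)*sqrt(127).

The radius of convergence is -5/3 + (1/6)*sqrt(127).


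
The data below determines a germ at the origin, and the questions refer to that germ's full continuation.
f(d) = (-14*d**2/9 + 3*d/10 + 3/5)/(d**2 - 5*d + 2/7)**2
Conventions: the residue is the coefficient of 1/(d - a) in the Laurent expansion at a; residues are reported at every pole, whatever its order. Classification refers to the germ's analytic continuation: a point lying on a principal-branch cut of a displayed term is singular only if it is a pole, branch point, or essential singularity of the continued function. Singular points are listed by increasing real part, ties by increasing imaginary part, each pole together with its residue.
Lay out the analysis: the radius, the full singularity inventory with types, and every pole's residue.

Denominator factor (d**2 - 5*d + 2/7)^2: discriminant 167/7, real irrational roots 5/2 + (1/14)*sqrt(1169) and 5/2 - (1/14)*sqrt(1169); poles of order 2, moduli 5/2 + (1/14)*sqrt(1169) and 5/2 - (1/14)*sqrt(1169).
The radius of convergence is the smallest modulus among the singular points: 5/2 - (1/14)*sqrt(1169).
The factor d**2 - 5*d + 2/7 splits as (d - a)(d - a') with a = 5/2 - (1/14)*sqrt(1169), a' = 5/2 + (1/14)*sqrt(1169). At the order-2 pole a set g(d) = (d - a)^2*f(d) = [-14*d**2/9 + 3*d/10 + 3/5] / (d - a')^2.
Order-2 pole: residue = g'(a); g'(5/2 - (1/14)*sqrt(1169)) = (1141/2510010)*sqrt(1169), so the residue is (1141/2510010)*sqrt(1169).
The factor d**2 - 5*d + 2/7 splits as (d - a)(d - a') with a = 5/2 + (1/14)*sqrt(1169), a' = 5/2 - (1/14)*sqrt(1169). At the order-2 pole a set g(d) = (d - a)^2*f(d) = [-14*d**2/9 + 3*d/10 + 3/5] / (d - a')^2.
Order-2 pole: residue = g'(a); g'(5/2 + (1/14)*sqrt(1169)) = -(1141/2510010)*sqrt(1169), so the residue is -(1141/2510010)*sqrt(1169).
List the singular points by increasing real part (a conjugate pair: the negative imaginary part first).

Radius of convergence at 0: 5/2 - (1/14)*sqrt(1169).
At 5/2 - (1/14)*sqrt(1169): a pole of order 2; residue (1141/2510010)*sqrt(1169).
At 5/2 + (1/14)*sqrt(1169): a pole of order 2; residue -(1141/2510010)*sqrt(1169).


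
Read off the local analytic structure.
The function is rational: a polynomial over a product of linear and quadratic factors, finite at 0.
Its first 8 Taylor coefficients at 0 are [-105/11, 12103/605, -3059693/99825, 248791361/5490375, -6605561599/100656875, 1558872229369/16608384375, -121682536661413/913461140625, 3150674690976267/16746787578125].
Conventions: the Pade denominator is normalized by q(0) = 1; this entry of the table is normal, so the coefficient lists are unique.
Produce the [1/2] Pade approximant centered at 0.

Taylor coefficients needed (read off): a_0 = -105/11, a_1 = 12103/605, a_2 = -3059693/99825, a_3 = 248791361/5490375.
Write the denominator as Q(ω) = 1 + q1*ω + q2*ω^2. Requiring Q*f - P = O(ω^4) with deg P <= 1 kills the coefficients of ω^2..ω^3 in Q*f:
  ω^2: a_2 + q1*a_1 + q2*a_0 = 0, i.e. -3059693/99825 + (12103/605)*q1 + (-105/11)*q2 = 0.
  ω^3: a_3 + q1*a_2 + q2*a_1 = 0, i.e. 248791361/5490375 + (-3059693/99825)*q1 + (12103/605)*q2 = 0.
Solving this linear system: q1 = 778391/463815, q2 = 85202/278289.
The numerator is Q*f truncated at degree 1: P0 = a_0 = -105/11; P1 = a_1 + q1*a_0 = 616168/154605.

The Pade approximant has numerator coefficients [-105/11, 616168/154605]; denominator coefficients [1, 778391/463815, 85202/278289].


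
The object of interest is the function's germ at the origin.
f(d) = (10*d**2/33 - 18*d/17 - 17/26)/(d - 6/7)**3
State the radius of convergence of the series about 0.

Denominator factor (d - 6/7)^3: pole of order 3 at 6/7, modulus 6/7.
The radius of convergence is the smallest modulus among the singular points: 6/7.

The radius of convergence is 6/7.


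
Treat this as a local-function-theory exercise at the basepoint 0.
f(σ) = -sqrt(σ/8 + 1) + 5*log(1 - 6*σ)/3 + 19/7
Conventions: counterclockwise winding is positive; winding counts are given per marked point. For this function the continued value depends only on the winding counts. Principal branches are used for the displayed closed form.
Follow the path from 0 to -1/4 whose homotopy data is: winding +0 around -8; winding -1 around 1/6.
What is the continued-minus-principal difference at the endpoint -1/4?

The rational part is single-valued and drops out of the difference; each branch term changes only by its own monodromy.
(-1)*sqrt(1 - σ/(-8)): winding +0 is even, the square root returns to the same sheet, contribution 0.
(5/3)*log(1 - σ/(1/6)): each positive loop around 1/6 adds 2*pi*i to the log, so winding -1 contributes (5/3)*(-1)*2*pi*i = -(10/3)*pi*i.
Summing the contributions at σ = -1/4 gives -(10/3)*pi*i.

Continued minus principal equals -(10/3)*pi*i.


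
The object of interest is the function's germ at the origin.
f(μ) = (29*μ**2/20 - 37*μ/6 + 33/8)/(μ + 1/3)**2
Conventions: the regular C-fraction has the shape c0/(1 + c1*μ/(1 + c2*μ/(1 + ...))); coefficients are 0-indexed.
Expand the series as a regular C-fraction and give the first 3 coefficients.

The regular C-fraction coefficients are [297/8, 742/99, -972899/367290].

Taylor coefficients (expand at 0): a_0 = 297/8, a_1 = -1113/4, a_2 = 53937/40.
c0 = a_0 = 297/8. Peel one level at a time: if S = 1 + c*μ/S' with S'(0) = 1, then c is the μ-coefficient of S and S' = c*μ/(S - 1).
S_1 = c0/f = 1 + (742/99)*μ + (972899/49005)*μ^2 + ...; c1 = 742/99.
S_2 = c1*μ/(S_1 - 1) = 1 + (-972899/367290)*μ + ...; c2 = -972899/367290.


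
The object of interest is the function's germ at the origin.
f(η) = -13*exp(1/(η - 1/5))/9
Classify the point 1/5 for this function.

The exponent 1/(η - (1/5)) has a pole at 1/5, so exp(1/(η - (1/5))) takes every nonzero value near it: an essential singularity (not a pole of any order).

The point is an essential singularity.


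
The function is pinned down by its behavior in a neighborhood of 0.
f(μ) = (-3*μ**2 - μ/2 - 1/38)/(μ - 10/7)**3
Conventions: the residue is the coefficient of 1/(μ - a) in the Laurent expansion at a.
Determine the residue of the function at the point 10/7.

The residue is -3.

At the order-3 pole 10/7 set g(μ) = (μ - (10/7))^3*f(μ) = -3*μ**2 - μ/2 - 1/38.
Order-3 pole: residue = g''(a)/2; g''(10/7) = -6, so the residue is -3.


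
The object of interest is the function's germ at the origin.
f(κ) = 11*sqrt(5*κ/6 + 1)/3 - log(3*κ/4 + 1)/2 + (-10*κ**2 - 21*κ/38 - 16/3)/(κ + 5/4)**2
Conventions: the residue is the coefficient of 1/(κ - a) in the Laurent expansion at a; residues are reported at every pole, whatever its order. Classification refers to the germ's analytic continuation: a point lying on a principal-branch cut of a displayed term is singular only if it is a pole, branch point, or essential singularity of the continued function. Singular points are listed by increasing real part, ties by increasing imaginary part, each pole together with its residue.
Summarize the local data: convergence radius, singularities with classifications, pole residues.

Radius of convergence at 0: 6/5.
At -4/3: a logarithmic branch point.
At -5/4: a pole of order 2; residue 929/38.
At -6/5: an algebraic (square-root) branch point.

Denominator factor (κ + 5/4)^2: pole of order 2 at -5/4, modulus 5/4.
Branch term (11/3)*sqrt(1 - κ/(-6/5)): its argument vanishes at κ = -6/5, a square-root branch point, modulus 6/5.
Branch term (-1/2)*log(1 - κ/(-4/3)): its argument vanishes at κ = -4/3, a logarithmic branch point, modulus 4/3.
The radius of convergence is the smallest modulus among the singular points: 6/5.
The branch terms are analytic at -5/4 and contribute nothing to the residue; only the rational part matters.
At the order-2 pole -5/4 set g(κ) = (κ - (-5/4))^2*(rational part) = -10*κ**2 - 21*κ/38 - 16/3.
Order-2 pole: residue = g'(a); g'(-5/4) = 929/38, so the residue is 929/38.
List the singular points by increasing real part (a conjugate pair: the negative imaginary part first).
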